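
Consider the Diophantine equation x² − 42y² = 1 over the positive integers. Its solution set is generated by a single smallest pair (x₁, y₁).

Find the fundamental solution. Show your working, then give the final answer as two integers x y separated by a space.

13 2

√42 → a₀=6, period (2,12); ℓ=2 even so k=1
a_0=6:  p_0=6·1+0=6,  q_0=6·0+1=1
a_1=2:  p_1=2·6+1=13,  q_1=2·1+0=2
(x₁, y₁) = (13, 2);  13² − 42·2² = 1 ✓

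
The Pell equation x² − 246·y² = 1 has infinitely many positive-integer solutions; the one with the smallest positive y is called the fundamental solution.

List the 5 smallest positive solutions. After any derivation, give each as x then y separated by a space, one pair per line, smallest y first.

[15; 1,2,5,1,14,1,5,2,1,30] for √246; ℓ=10 ⇒ convergent index 9
step 0: (15, 1)  from 15·(1,0) + (0,1)
…
step 2: (47, 3)  from 2·(16,1) + (15,1)
…
step 4: (298, 19)  from 1·(251,16) + (47,3)
…
step 8: (60777, 3875)  from 2·(28028,1787) + (4721,301)
step 9: (88805, 5662)  from 1·(60777,3875) + (28028,1787)
→ (88805, 5662).  Check: 88805²=7886328025, 246·5662²=7886328024, difference 1.
k=2:  x_2 = 88805·88805+246·5662·5662 = 15772656049,  y_2 = 88805·5662+5662·88805 = 1005627820
k=3:  x_3 = 88805·15772656049+246·5662·1005627820 = 2801381440774085,  y_3 = 88805·1005627820+5662·15772656049 = 178609557104538
k=4:  x_4 = 88805·2801381440774085+246·5662·178609557104538 = 497553357680112580801,  y_4 = 88805·178609557104538+5662·2801381440774085 = 31722843436331366360
k=5:  x_5 = 88805·497553357680112580801+246·5662·31722843436331366360 = 88370451854763414035291525,  y_5 = 88805·31722843436331366360+5662·497553357680112580801 = 5634294222548204422095062

88805 5662
15772656049 1005627820
2801381440774085 178609557104538
497553357680112580801 31722843436331366360
88370451854763414035291525 5634294222548204422095062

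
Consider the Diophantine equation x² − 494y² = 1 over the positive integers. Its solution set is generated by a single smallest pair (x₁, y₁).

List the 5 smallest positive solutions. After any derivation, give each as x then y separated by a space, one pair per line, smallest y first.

73035 3286
10668222449 479986020
1558307253052395 70111557938114
227621940442695115201 10241195267540325960
33248736838906168224357675 1495931392659503855039086

[22; 4,2,2,1,2,1,2,2,4,44] for √494; ℓ=10 ⇒ convergent index 9
k=0  a_k=22  p_k/q_k = 22/1
k=1  a_k=4  p_k/q_k = 89/4
k=2  a_k=2  p_k/q_k = 200/9
k=3  a_k=2  p_k/q_k = 489/22
k=4  a_k=1  p_k/q_k = 689/31
k=5  a_k=2  p_k/q_k = 1867/84
…
k=8  a_k=2  p_k/q_k = 16514/743
k=9  a_k=4  p_k/q_k = 73035/3286
(x₁, y₁) = (73035, 3286);  73035² − 494·3286² = 1 ✓
(73035+3286√494)^2 = 10668222449 + 479986020√494
(73035+3286√494)^3 = 1558307253052395 + 70111557938114√494
(73035+3286√494)^4 = 227621940442695115201 + 10241195267540325960√494
(73035+3286√494)^5 = 33248736838906168224357675 + 1495931392659503855039086√494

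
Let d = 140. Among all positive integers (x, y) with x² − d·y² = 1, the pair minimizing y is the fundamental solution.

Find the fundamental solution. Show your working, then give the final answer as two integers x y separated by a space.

√140 = [11; 1,4,1,22, …], period ℓ=4 (even) → k=3
i=0: a=11 ⇒ p=11, q=1
…
i=2: a=4 ⇒ p=59, q=5
i=3: a=1 ⇒ p=71, q=6
(x₁, y₁) = (71, 6);  71² − 140·6² = 1 ✓

71 6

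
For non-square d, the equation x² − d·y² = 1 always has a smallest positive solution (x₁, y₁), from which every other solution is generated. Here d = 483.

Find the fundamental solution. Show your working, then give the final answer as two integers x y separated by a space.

√483 = [21; 1,42, …], period ℓ=2 (even) → k=1
i=0: a=21 ⇒ p=21, q=1
i=1: a=1 ⇒ p=22, q=1
→ (22, 1).  Check: 22²=484, 483·1²=483, difference 1.

22 1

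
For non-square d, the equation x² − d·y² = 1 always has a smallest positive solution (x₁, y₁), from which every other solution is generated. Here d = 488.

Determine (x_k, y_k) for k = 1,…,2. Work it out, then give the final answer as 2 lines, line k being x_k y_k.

243 11
118097 5346

d=488: √d = [22; 11,44] (ℓ=2, even), read p_1/q_1
k=0  a_k=22  p_k/q_k = 22/1
k=1  a_k=11  p_k/q_k = 243/11
→ (243, 11).  Check: 243²=59049, 488·11²=59048, difference 1.
(x_2, y_2) = (243·243 + 488·11·11, 243·11 + 11·243) = (118097, 5346)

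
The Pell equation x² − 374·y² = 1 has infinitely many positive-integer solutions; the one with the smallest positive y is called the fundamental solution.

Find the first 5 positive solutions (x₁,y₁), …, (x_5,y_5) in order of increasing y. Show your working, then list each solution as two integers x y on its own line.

3365 174
22646449 1171020
152410598405 7880964426
1025723304619201 53038889415960
6903117687676624325 356951717888446374

√374 = [19; 2,1,18,1,2,38, …], period ℓ=6 (even) → k=5
i=0: a=19 ⇒ p=19, q=1
i=1: a=2 ⇒ p=39, q=2
i=2: a=1 ⇒ p=58, q=3
i=3: a=18 ⇒ p=1083, q=56
i=4: a=1 ⇒ p=1141, q=59
i=5: a=2 ⇒ p=3365, q=174
fundamental: x₁=3365, y₁=174  (since 11323225 − 374·30276 = 1)
n=2: (3365,174)∘(3365,174) = (3365·3365+374·174·174, 3365·174+174·3365) = (22646449,1171020)
n=3: (22646449,1171020)∘(3365,174) = (3365·22646449+374·174·1171020, 3365·1171020+174·22646449) = (152410598405,7880964426)
n=4: (152410598405,7880964426)∘(3365,174) = (3365·152410598405+374·174·7880964426, 3365·7880964426+174·152410598405) = (1025723304619201,53038889415960)
n=5: (1025723304619201,53038889415960)∘(3365,174) = (3365·1025723304619201+374·174·53038889415960, 3365·53038889415960+174·1025723304619201) = (6903117687676624325,356951717888446374)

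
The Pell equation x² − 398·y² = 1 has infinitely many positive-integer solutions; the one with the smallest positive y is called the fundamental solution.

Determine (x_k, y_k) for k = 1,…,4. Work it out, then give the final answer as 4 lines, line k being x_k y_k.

399 20
318401 15960
254083599 12736060
202758393601 10163359920

√398 → a₀=19, period (1,18,1,38); ℓ=4 even so k=3
i=0: a=19 ⇒ p=19, q=1
i=1: a=1 ⇒ p=20, q=1
i=2: a=18 ⇒ p=379, q=19
i=3: a=1 ⇒ p=399, q=20
(x₁, y₁) = (399, 20);  399² − 398·20² = 1 ✓
(x_2, y_2) = (399·399 + 398·20·20, 399·20 + 20·399) = (318401, 15960)
(x_3, y_3) = (399·318401 + 398·20·15960, 399·15960 + 20·318401) = (254083599, 12736060)
(x_4, y_4) = (399·254083599 + 398·20·12736060, 399·12736060 + 20·254083599) = (202758393601, 10163359920)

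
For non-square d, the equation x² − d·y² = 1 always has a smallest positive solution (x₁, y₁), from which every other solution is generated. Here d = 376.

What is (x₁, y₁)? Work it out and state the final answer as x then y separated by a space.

√376 = [19; 2,1,1,3,1,…,1,2,38, …], period ℓ=16 (even) → k=15
a_0=19:  p_0=19·1+0=19,  q_0=19·0+1=1
a_1=2:  p_1=2·19+1=39,  q_1=2·1+0=2
a_2=1:  p_2=1·39+19=58,  q_2=1·2+1=3
a_3=1:  p_3=1·58+39=97,  q_3=1·3+2=5
…
a_5=1:  p_5=1·349+97=446,  q_5=1·18+5=23
a_6=2:  p_6=2·446+349=1241,  q_6=2·23+18=64
a_7=2:  p_7=2·1241+446=2928,  q_7=2·64+23=151
a_8=4:  p_8=4·2928+1241=12953,  q_8=4·151+64=668
…
a_11=1:  p_11=1·70621+28834=99455,  q_11=1·3642+1487=5129
a_12=3:  p_12=3·99455+70621=368986,  q_12=3·5129+3642=19029
…
a_14=1:  p_14=1·468441+368986=837427,  q_14=1·24158+19029=43187
a_15=2:  p_15=2·837427+468441=2143295,  q_15=2·43187+24158=110532
→ (2143295, 110532).  Check: 2143295²=4593713457025, 376·110532²=4593713457024, difference 1.

2143295 110532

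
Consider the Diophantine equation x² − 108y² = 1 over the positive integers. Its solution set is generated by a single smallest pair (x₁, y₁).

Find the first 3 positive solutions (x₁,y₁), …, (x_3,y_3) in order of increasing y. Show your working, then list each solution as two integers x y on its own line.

1351 130
3650401 351260
9863382151 949104390

d=108: √d = [10; 2,1,1,4,1,1,2,20] (ℓ=8, even), read p_7/q_7
i=0: a=10 ⇒ p=10, q=1
i=1: a=2 ⇒ p=21, q=2
…
i=3: a=1 ⇒ p=52, q=5
…
i=5: a=1 ⇒ p=291, q=28
i=6: a=1 ⇒ p=530, q=51
i=7: a=2 ⇒ p=1351, q=130
→ (1351, 130).  Check: 1351²=1825201, 108·130²=1825200, difference 1.
k=2:  x_2 = 1351·1351+108·130·130 = 3650401,  y_2 = 1351·130+130·1351 = 351260
k=3:  x_3 = 1351·3650401+108·130·351260 = 9863382151,  y_3 = 1351·351260+130·3650401 = 949104390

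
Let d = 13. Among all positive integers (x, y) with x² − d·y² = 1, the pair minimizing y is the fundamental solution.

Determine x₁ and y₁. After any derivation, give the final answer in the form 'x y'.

649 180

d=13: √d = [3; 1,1,1,1,6] (ℓ=5, odd), read p_9/q_9
i=0: a=3 ⇒ p=3, q=1
i=1: a=1 ⇒ p=4, q=1
i=2: a=1 ⇒ p=7, q=2
…
i=6: a=1 ⇒ p=137, q=38
…
i=8: a=1 ⇒ p=393, q=109
i=9: a=1 ⇒ p=649, q=180
→ (649, 180).  Check: 649²=421201, 13·180²=421200, difference 1.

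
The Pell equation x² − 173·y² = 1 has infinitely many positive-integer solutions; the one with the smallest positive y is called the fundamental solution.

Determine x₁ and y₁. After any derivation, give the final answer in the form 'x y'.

2499849 190060

√173 = [13; 6,1,1,6,26, …], period ℓ=5 (odd) → k=9
k=0  a_k=13  p_k/q_k = 13/1
k=1  a_k=6  p_k/q_k = 79/6
k=2  a_k=1  p_k/q_k = 92/7
k=3  a_k=1  p_k/q_k = 171/13
k=4  a_k=6  p_k/q_k = 1118/85
…
k=7  a_k=1  p_k/q_k = 205791/15646
k=8  a_k=1  p_k/q_k = 382343/29069
k=9  a_k=6  p_k/q_k = 2499849/190060
→ (2499849, 190060).  Check: 2499849²=6249245022801, 173·190060²=6249245022800, difference 1.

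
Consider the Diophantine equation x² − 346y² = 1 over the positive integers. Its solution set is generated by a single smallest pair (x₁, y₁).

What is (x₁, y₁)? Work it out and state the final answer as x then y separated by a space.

17299 930

√346 → a₀=18, period (1,1,1,1,36); ℓ=5 odd so k=9
i=0: a=18 ⇒ p=18, q=1
…
i=2: a=1 ⇒ p=37, q=2
i=3: a=1 ⇒ p=56, q=3
…
i=6: a=1 ⇒ p=3497, q=188
…
i=8: a=1 ⇒ p=10398, q=559
i=9: a=1 ⇒ p=17299, q=930
→ (17299, 930).  Check: 17299²=299255401, 346·930²=299255400, difference 1.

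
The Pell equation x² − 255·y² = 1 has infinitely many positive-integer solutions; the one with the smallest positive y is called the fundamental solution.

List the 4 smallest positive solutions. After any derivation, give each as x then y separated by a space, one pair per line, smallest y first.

d=255: √d = [15; 1,30] (ℓ=2, even), read p_1/q_1
step 0: (15, 1)  from 15·(1,0) + (0,1)
step 1: (16, 1)  from 1·(15,1) + (1,0)
fundamental: x₁=16, y₁=1  (since 256 − 255·1 = 1)
k=2:  x_2 = 16·16+255·1·1 = 511,  y_2 = 16·1+1·16 = 32
k=3:  x_3 = 16·511+255·1·32 = 16336,  y_3 = 16·32+1·511 = 1023
k=4:  x_4 = 16·16336+255·1·1023 = 522241,  y_4 = 16·1023+1·16336 = 32704

16 1
511 32
16336 1023
522241 32704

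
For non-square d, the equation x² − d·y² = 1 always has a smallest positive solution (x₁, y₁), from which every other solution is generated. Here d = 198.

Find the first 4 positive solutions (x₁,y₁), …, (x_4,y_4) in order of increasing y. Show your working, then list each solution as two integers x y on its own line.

√198 → a₀=14, period (14,28); ℓ=2 even so k=1
k=0  a_k=14  p_k/q_k = 14/1
k=1  a_k=14  p_k/q_k = 197/14
→ (197, 14).  Check: 197²=38809, 198·14²=38808, difference 1.
k=2:  x_2 = 197·197+198·14·14 = 77617,  y_2 = 197·14+14·197 = 5516
k=3:  x_3 = 197·77617+198·14·5516 = 30580901,  y_3 = 197·5516+14·77617 = 2173290
k=4:  x_4 = 197·30580901+198·14·2173290 = 12048797377,  y_4 = 197·2173290+14·30580901 = 856270744

197 14
77617 5516
30580901 2173290
12048797377 856270744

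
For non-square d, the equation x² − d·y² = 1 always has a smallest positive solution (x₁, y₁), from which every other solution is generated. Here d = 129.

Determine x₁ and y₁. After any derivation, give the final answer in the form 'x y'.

16855 1484

[11; 2,1,3,1,6,1,3,1,2,22] for √129; ℓ=10 ⇒ convergent index 9
i=0: a=11 ⇒ p=11, q=1
…
i=2: a=1 ⇒ p=34, q=3
…
i=5: a=6 ⇒ p=1079, q=95
i=6: a=1 ⇒ p=1238, q=109
…
i=8: a=1 ⇒ p=6031, q=531
i=9: a=2 ⇒ p=16855, q=1484
→ (16855, 1484).  Check: 16855²=284091025, 129·1484²=284091024, difference 1.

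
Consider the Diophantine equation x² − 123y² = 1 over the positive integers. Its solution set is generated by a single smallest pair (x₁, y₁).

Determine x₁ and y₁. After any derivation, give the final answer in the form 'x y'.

√123 = [11; 11,22, …], period ℓ=2 (even) → k=1
k=0  a_k=11  p_k/q_k = 11/1
k=1  a_k=11  p_k/q_k = 122/11
(x₁, y₁) = (122, 11);  122² − 123·11² = 1 ✓

122 11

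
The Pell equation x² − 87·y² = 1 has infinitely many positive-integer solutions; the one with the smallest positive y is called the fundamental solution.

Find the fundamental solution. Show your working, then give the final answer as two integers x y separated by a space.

28 3

√87 = [9; 3,18, …], period ℓ=2 (even) → k=1
a_0=9:  p_0=9·1+0=9,  q_0=9·0+1=1
a_1=3:  p_1=3·9+1=28,  q_1=3·1+0=3
fundamental: x₁=28, y₁=3  (since 784 − 87·9 = 1)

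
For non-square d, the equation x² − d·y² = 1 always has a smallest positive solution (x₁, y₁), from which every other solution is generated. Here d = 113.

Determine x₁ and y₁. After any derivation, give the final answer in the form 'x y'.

1204353 113296

d=113: √d = [10; 1,1,1,2,2,1,1,1,20] (ℓ=9, odd), read p_17/q_17
k=0  a_k=10  p_k/q_k = 10/1
k=1  a_k=1  p_k/q_k = 11/1
…
k=3  a_k=1  p_k/q_k = 32/3
k=4  a_k=2  p_k/q_k = 85/8
k=5  a_k=2  p_k/q_k = 202/19
k=6  a_k=1  p_k/q_k = 287/27
k=7  a_k=1  p_k/q_k = 489/46
k=8  a_k=1  p_k/q_k = 776/73
k=9  a_k=20  p_k/q_k = 16009/1506
…
k=11  a_k=1  p_k/q_k = 32794/3085
k=12  a_k=1  p_k/q_k = 49579/4664
…
k=15  a_k=1  p_k/q_k = 445435/41903
k=16  a_k=1  p_k/q_k = 758918/71393
k=17  a_k=1  p_k/q_k = 1204353/113296
(x₁, y₁) = (1204353, 113296);  1204353² − 113·113296² = 1 ✓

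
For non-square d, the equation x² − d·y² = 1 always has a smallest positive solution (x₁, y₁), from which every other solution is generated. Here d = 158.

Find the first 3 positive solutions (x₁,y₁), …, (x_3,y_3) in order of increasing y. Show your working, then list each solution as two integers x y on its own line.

[12; 1,1,3,12,3,1,1,24] for √158; ℓ=8 ⇒ convergent index 7
step 0: (12, 1)  from 12·(1,0) + (0,1)
step 1: (13, 1)  from 1·(12,1) + (1,0)
step 2: (25, 2)  from 1·(13,1) + (12,1)
step 3: (88, 7)  from 3·(25,2) + (13,1)
step 4: (1081, 86)  from 12·(88,7) + (25,2)
…
step 6: (4412, 351)  from 1·(3331,265) + (1081,86)
step 7: (7743, 616)  from 1·(4412,351) + (3331,265)
→ (7743, 616).  Check: 7743²=59954049, 158·616²=59954048, difference 1.
(7743+616√158)^2 = 119908097 + 9539376√158
(7743+616√158)^3 = 1856896782399 + 147726776120√158

7743 616
119908097 9539376
1856896782399 147726776120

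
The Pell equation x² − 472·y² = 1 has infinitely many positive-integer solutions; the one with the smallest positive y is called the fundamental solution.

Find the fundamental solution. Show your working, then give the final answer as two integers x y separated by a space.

[21; 1,2,1,1,1,…,2,1,42] for √472; ℓ=14 ⇒ convergent index 13
k=0  a_k=21  p_k/q_k = 21/1
k=1  a_k=1  p_k/q_k = 22/1
…
k=5  a_k=1  p_k/q_k = 239/11
k=6  a_k=4  p_k/q_k = 1108/51
…
k=8  a_k=4  p_k/q_k = 24224/1115
k=9  a_k=1  p_k/q_k = 30003/1381
…
k=12  a_k=2  p_k/q_k = 222687/10250
k=13  a_k=1  p_k/q_k = 306917/14127
(x₁, y₁) = (306917, 14127);  306917² − 472·14127² = 1 ✓

306917 14127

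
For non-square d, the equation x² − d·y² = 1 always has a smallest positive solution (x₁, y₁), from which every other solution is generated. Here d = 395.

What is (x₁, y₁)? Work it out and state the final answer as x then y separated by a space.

159 8

d=395: √d = [19; 1,6,1,38] (ℓ=4, even), read p_3/q_3
a_0=19:  p_0=19·1+0=19,  q_0=19·0+1=1
a_1=1:  p_1=1·19+1=20,  q_1=1·1+0=1
a_2=6:  p_2=6·20+19=139,  q_2=6·1+1=7
a_3=1:  p_3=1·139+20=159,  q_3=1·7+1=8
→ (159, 8).  Check: 159²=25281, 395·8²=25280, difference 1.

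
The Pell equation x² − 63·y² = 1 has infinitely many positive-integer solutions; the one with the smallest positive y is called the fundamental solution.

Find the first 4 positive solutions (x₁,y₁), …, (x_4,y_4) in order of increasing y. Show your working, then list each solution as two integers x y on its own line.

√63 = [7; 1,14, …], period ℓ=2 (even) → k=1
k=0  a_k=7  p_k/q_k = 7/1
k=1  a_k=1  p_k/q_k = 8/1
fundamental: x₁=8, y₁=1  (since 64 − 63·1 = 1)
n=2: (8,1)∘(8,1) = (8·8+63·1·1, 8·1+1·8) = (127,16)
n=3: (127,16)∘(8,1) = (8·127+63·1·16, 8·16+1·127) = (2024,255)
n=4: (2024,255)∘(8,1) = (8·2024+63·1·255, 8·255+1·2024) = (32257,4064)

8 1
127 16
2024 255
32257 4064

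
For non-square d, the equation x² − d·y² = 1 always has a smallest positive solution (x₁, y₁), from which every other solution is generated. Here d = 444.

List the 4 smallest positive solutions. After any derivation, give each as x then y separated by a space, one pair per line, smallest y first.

√444 → a₀=21, period (14,42); ℓ=2 even so k=1
step 0: (21, 1)  from 21·(1,0) + (0,1)
step 1: (295, 14)  from 14·(21,1) + (1,0)
fundamental: x₁=295, y₁=14  (since 87025 − 444·196 = 1)
(x_2, y_2) = (295·295 + 444·14·14, 295·14 + 14·295) = (174049, 8260)
(x_3, y_3) = (295·174049 + 444·14·8260, 295·8260 + 14·174049) = (102688615, 4873386)
(x_4, y_4) = (295·102688615 + 444·14·4873386, 295·4873386 + 14·102688615) = (60586108801, 2875289480)

295 14
174049 8260
102688615 4873386
60586108801 2875289480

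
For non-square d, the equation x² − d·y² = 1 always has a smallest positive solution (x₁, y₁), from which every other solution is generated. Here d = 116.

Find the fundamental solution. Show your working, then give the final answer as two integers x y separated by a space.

√116 → a₀=10, period (1,3,2,1,4,1,2,3,1,20); ℓ=10 even so k=9
i=0: a=10 ⇒ p=10, q=1
i=1: a=1 ⇒ p=11, q=1
…
i=3: a=2 ⇒ p=97, q=9
i=4: a=1 ⇒ p=140, q=13
…
i=8: a=3 ⇒ p=7550, q=701
i=9: a=1 ⇒ p=9801, q=910
(x₁, y₁) = (9801, 910);  9801² − 116·910² = 1 ✓

9801 910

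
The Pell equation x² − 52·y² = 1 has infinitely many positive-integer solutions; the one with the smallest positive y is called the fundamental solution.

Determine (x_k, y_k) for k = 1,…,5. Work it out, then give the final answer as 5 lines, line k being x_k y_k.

649 90
842401 116820
1093435849 151632270
1419278889601 196818569640
1842222905266249 255470351760450

d=52: √d = [7; 4,1,2,1,4,14] (ℓ=6, even), read p_5/q_5
k=0  a_k=7  p_k/q_k = 7/1
k=1  a_k=4  p_k/q_k = 29/4
…
k=4  a_k=1  p_k/q_k = 137/19
k=5  a_k=4  p_k/q_k = 649/90
→ (649, 90).  Check: 649²=421201, 52·90²=421200, difference 1.
(x_2, y_2) = (649·649 + 52·90·90, 649·90 + 90·649) = (842401, 116820)
(x_3, y_3) = (649·842401 + 52·90·116820, 649·116820 + 90·842401) = (1093435849, 151632270)
(x_4, y_4) = (649·1093435849 + 52·90·151632270, 649·151632270 + 90·1093435849) = (1419278889601, 196818569640)
(x_5, y_5) = (649·1419278889601 + 52·90·196818569640, 649·196818569640 + 90·1419278889601) = (1842222905266249, 255470351760450)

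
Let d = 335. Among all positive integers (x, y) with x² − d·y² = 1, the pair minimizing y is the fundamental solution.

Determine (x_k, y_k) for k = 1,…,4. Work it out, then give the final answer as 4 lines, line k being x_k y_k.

√335 = [18; 3,3,3,36, …], period ℓ=4 (even) → k=3
k=0  a_k=18  p_k/q_k = 18/1
k=1  a_k=3  p_k/q_k = 55/3
k=2  a_k=3  p_k/q_k = 183/10
k=3  a_k=3  p_k/q_k = 604/33
(x₁, y₁) = (604, 33);  604² − 335·33² = 1 ✓
(604+33√335)^2 = 729631 + 39864√335
(604+33√335)^3 = 881393644 + 48155679√335
(604+33√335)^4 = 1064722792321 + 58172020368√335

604 33
729631 39864
881393644 48155679
1064722792321 58172020368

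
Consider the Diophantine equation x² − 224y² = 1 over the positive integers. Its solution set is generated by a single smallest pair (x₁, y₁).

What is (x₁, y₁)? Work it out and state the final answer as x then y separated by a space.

15 1

√224 = [14; 1,28, …], period ℓ=2 (even) → k=1
i=0: a=14 ⇒ p=14, q=1
i=1: a=1 ⇒ p=15, q=1
fundamental: x₁=15, y₁=1  (since 225 − 224·1 = 1)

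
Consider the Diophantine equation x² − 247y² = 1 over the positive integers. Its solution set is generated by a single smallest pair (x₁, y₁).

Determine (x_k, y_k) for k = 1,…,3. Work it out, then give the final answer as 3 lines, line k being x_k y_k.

√247 = [15; 1,2,1,1,9,1,9,1,1,2,1,30, …], period ℓ=12 (even) → k=11
i=0: a=15 ⇒ p=15, q=1
…
i=2: a=2 ⇒ p=47, q=3
…
i=6: a=1 ⇒ p=1163, q=74
…
i=8: a=1 ⇒ p=12683, q=807
…
i=10: a=2 ⇒ p=61089, q=3887
i=11: a=1 ⇒ p=85292, q=5427
(x₁, y₁) = (85292, 5427);  85292² − 247·5427² = 1 ✓
(85292+5427√247)^2 = 14549450527 + 925759368√247
(85292+5427√247)^3 = 2481903468612476 + 157919736025485√247

85292 5427
14549450527 925759368
2481903468612476 157919736025485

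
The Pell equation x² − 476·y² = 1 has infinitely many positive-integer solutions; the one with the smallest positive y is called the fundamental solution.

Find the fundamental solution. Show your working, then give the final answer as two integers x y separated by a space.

28799 1320

√476 = [21; 1,4,2,10,2,4,1,42, …], period ℓ=8 (even) → k=7
a_0=21:  p_0=21·1+0=21,  q_0=21·0+1=1
…
a_2=4:  p_2=4·22+21=109,  q_2=4·1+1=5
…
a_5=2:  p_5=2·2509+240=5258,  q_5=2·115+11=241
a_6=4:  p_6=4·5258+2509=23541,  q_6=4·241+115=1079
a_7=1:  p_7=1·23541+5258=28799,  q_7=1·1079+241=1320
→ (28799, 1320).  Check: 28799²=829382401, 476·1320²=829382400, difference 1.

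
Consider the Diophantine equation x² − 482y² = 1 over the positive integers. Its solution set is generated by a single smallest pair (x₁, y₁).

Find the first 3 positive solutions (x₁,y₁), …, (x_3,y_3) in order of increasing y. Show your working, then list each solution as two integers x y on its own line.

[21; 1,20,1,42] for √482; ℓ=4 ⇒ convergent index 3
step 0: (21, 1)  from 21·(1,0) + (0,1)
step 1: (22, 1)  from 1·(21,1) + (1,0)
step 2: (461, 21)  from 20·(22,1) + (21,1)
step 3: (483, 22)  from 1·(461,21) + (22,1)
(x₁, y₁) = (483, 22);  483² − 482·22² = 1 ✓
(x_2, y_2) = (483·483 + 482·22·22, 483·22 + 22·483) = (466577, 21252)
(x_3, y_3) = (483·466577 + 482·22·21252, 483·21252 + 22·466577) = (450712899, 20529410)

483 22
466577 21252
450712899 20529410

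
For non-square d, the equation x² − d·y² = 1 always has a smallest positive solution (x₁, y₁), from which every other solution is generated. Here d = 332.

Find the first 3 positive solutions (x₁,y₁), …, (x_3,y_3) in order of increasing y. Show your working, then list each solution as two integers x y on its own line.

√332 = [18; 4,1,1,8,1,1,4,36, …], period ℓ=8 (even) → k=7
step 0: (18, 1)  from 18·(1,0) + (0,1)
step 1: (73, 4)  from 4·(18,1) + (1,0)
…
step 5: (1567, 86)  from 1·(1403,77) + (164,9)
step 6: (2970, 163)  from 1·(1567,86) + (1403,77)
step 7: (13447, 738)  from 4·(2970,163) + (1567,86)
(x₁, y₁) = (13447, 738);  13447² − 332·738² = 1 ✓
k=2:  x_2 = 13447·13447+332·738·738 = 361643617,  y_2 = 13447·738+738·13447 = 19847772
k=3:  x_3 = 13447·361643617+332·738·19847772 = 9726043422151,  y_3 = 13447·19847772+738·361643617 = 533785979430

13447 738
361643617 19847772
9726043422151 533785979430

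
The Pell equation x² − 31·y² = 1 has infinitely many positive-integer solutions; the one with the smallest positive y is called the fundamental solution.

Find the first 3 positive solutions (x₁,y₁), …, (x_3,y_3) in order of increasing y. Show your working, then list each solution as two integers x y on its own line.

1520 273
4620799 829920
14047227440 2522956527

d=31: √d = [5; 1,1,3,5,3,1,1,10] (ℓ=8, even), read p_7/q_7
i=0: a=5 ⇒ p=5, q=1
i=1: a=1 ⇒ p=6, q=1
i=2: a=1 ⇒ p=11, q=2
…
i=6: a=1 ⇒ p=863, q=155
i=7: a=1 ⇒ p=1520, q=273
fundamental: x₁=1520, y₁=273  (since 2310400 − 31·74529 = 1)
k=2:  x_2 = 1520·1520+31·273·273 = 4620799,  y_2 = 1520·273+273·1520 = 829920
k=3:  x_3 = 1520·4620799+31·273·829920 = 14047227440,  y_3 = 1520·829920+273·4620799 = 2522956527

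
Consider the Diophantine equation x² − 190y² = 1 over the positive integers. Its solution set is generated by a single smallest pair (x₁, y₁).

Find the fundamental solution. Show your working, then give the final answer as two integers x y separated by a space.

52021 3774

[13; 1,3,1,1,1,…,3,1,26] for √190; ℓ=14 ⇒ convergent index 13
a_0=13:  p_0=13·1+0=13,  q_0=13·0+1=1
…
a_4=1:  p_4=1·69+55=124,  q_4=1·5+4=9
a_5=1:  p_5=1·124+69=193,  q_5=1·9+5=14
a_6=2:  p_6=2·193+124=510,  q_6=2·14+9=37
…
a_11=1:  p_11=1·7085+4149=11234,  q_11=1·514+301=815
a_12=3:  p_12=3·11234+7085=40787,  q_12=3·815+514=2959
a_13=1:  p_13=1·40787+11234=52021,  q_13=1·2959+815=3774
fundamental: x₁=52021, y₁=3774  (since 2706184441 − 190·14243076 = 1)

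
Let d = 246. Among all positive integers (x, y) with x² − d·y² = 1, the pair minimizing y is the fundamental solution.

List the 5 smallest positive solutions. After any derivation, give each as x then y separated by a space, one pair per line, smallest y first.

88805 5662
15772656049 1005627820
2801381440774085 178609557104538
497553357680112580801 31722843436331366360
88370451854763414035291525 5634294222548204422095062

[15; 1,2,5,1,14,1,5,2,1,30] for √246; ℓ=10 ⇒ convergent index 9
i=0: a=15 ⇒ p=15, q=1
i=1: a=1 ⇒ p=16, q=1
i=2: a=2 ⇒ p=47, q=3
i=3: a=5 ⇒ p=251, q=16
i=4: a=1 ⇒ p=298, q=19
…
i=6: a=1 ⇒ p=4721, q=301
i=7: a=5 ⇒ p=28028, q=1787
i=8: a=2 ⇒ p=60777, q=3875
i=9: a=1 ⇒ p=88805, q=5662
→ (88805, 5662).  Check: 88805²=7886328025, 246·5662²=7886328024, difference 1.
(x_2, y_2) = (88805·88805 + 246·5662·5662, 88805·5662 + 5662·88805) = (15772656049, 1005627820)
(x_3, y_3) = (88805·15772656049 + 246·5662·1005627820, 88805·1005627820 + 5662·15772656049) = (2801381440774085, 178609557104538)
(x_4, y_4) = (88805·2801381440774085 + 246·5662·178609557104538, 88805·178609557104538 + 5662·2801381440774085) = (497553357680112580801, 31722843436331366360)
(x_5, y_5) = (88805·497553357680112580801 + 246·5662·31722843436331366360, 88805·31722843436331366360 + 5662·497553357680112580801) = (88370451854763414035291525, 5634294222548204422095062)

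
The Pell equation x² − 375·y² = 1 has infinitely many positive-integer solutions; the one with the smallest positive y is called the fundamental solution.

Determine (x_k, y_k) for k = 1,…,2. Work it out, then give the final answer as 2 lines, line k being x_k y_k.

15124 781
457470751 23623688

√375 → a₀=19, period (2,1,2,1,5,1,2,1,2,38); ℓ=10 even so k=9
k=0  a_k=19  p_k/q_k = 19/1
…
k=2  a_k=1  p_k/q_k = 58/3
…
k=7  a_k=2  p_k/q_k = 4086/211
k=8  a_k=1  p_k/q_k = 5519/285
k=9  a_k=2  p_k/q_k = 15124/781
(x₁, y₁) = (15124, 781);  15124² − 375·781² = 1 ✓
(x_2, y_2) = (15124·15124 + 375·781·781, 15124·781 + 781·15124) = (457470751, 23623688)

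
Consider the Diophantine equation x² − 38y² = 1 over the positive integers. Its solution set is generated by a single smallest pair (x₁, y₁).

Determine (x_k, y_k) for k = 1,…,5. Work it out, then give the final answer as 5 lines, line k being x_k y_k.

√38 → a₀=6, period (6,12); ℓ=2 even so k=1
i=0: a=6 ⇒ p=6, q=1
i=1: a=6 ⇒ p=37, q=6
(x₁, y₁) = (37, 6);  37² − 38·6² = 1 ✓
(x_2, y_2) = (37·37 + 38·6·6, 37·6 + 6·37) = (2737, 444)
(x_3, y_3) = (37·2737 + 38·6·444, 37·444 + 6·2737) = (202501, 32850)
(x_4, y_4) = (37·202501 + 38·6·32850, 37·32850 + 6·202501) = (14982337, 2430456)
(x_5, y_5) = (37·14982337 + 38·6·2430456, 37·2430456 + 6·14982337) = (1108490437, 179820894)

37 6
2737 444
202501 32850
14982337 2430456
1108490437 179820894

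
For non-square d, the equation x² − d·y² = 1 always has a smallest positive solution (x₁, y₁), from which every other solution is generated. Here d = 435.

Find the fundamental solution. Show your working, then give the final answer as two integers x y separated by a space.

[20; 1,5,1,40] for √435; ℓ=4 ⇒ convergent index 3
i=0: a=20 ⇒ p=20, q=1
…
i=2: a=5 ⇒ p=125, q=6
i=3: a=1 ⇒ p=146, q=7
→ (146, 7).  Check: 146²=21316, 435·7²=21315, difference 1.

146 7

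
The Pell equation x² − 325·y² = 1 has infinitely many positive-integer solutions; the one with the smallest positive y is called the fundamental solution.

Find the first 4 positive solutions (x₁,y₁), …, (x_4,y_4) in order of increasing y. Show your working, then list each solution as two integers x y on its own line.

649 36
842401 46728
1093435849 60652908
1419278889601 78727427856

d=325: √d = [18; 36] (ℓ=1, odd), read p_1/q_1
k=0  a_k=18  p_k/q_k = 18/1
k=1  a_k=36  p_k/q_k = 649/36
(x₁, y₁) = (649, 36);  649² − 325·36² = 1 ✓
(x_2, y_2) = (649·649 + 325·36·36, 649·36 + 36·649) = (842401, 46728)
(x_3, y_3) = (649·842401 + 325·36·46728, 649·46728 + 36·842401) = (1093435849, 60652908)
(x_4, y_4) = (649·1093435849 + 325·36·60652908, 649·60652908 + 36·1093435849) = (1419278889601, 78727427856)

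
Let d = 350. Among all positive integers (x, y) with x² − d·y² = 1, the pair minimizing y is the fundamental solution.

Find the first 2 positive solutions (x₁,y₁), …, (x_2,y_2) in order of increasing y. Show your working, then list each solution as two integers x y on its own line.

449 24
403201 21552

√350 = [18; 1,2,2,2,1,36, …], period ℓ=6 (even) → k=5
k=0  a_k=18  p_k/q_k = 18/1
k=1  a_k=1  p_k/q_k = 19/1
…
k=3  a_k=2  p_k/q_k = 131/7
k=4  a_k=2  p_k/q_k = 318/17
k=5  a_k=1  p_k/q_k = 449/24
fundamental: x₁=449, y₁=24  (since 201601 − 350·576 = 1)
(449+24√350)^2 = 403201 + 21552√350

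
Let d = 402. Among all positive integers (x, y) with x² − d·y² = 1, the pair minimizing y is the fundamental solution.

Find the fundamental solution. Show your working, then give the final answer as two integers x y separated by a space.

√402 = [20; 20,40, …], period ℓ=2 (even) → k=1
step 0: (20, 1)  from 20·(1,0) + (0,1)
step 1: (401, 20)  from 20·(20,1) + (1,0)
→ (401, 20).  Check: 401²=160801, 402·20²=160800, difference 1.

401 20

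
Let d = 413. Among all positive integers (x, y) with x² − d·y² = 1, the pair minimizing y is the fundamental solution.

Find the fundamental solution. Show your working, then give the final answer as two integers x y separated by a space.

√413 → a₀=20, period (3,9,1,4,1,9,3,40); ℓ=8 even so k=7
k=0  a_k=20  p_k/q_k = 20/1
k=1  a_k=3  p_k/q_k = 61/3
k=2  a_k=9  p_k/q_k = 569/28
k=3  a_k=1  p_k/q_k = 630/31
…
k=5  a_k=1  p_k/q_k = 3719/183
k=6  a_k=9  p_k/q_k = 36560/1799
k=7  a_k=3  p_k/q_k = 113399/5580
fundamental: x₁=113399, y₁=5580  (since 12859333201 − 413·31136400 = 1)

113399 5580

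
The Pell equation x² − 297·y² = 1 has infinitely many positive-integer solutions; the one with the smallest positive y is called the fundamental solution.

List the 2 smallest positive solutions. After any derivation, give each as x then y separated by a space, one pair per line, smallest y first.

[17; 4,3,1,1,2,1,1,3,4,34] for √297; ℓ=10 ⇒ convergent index 9
a_0=17:  p_0=17·1+0=17,  q_0=17·0+1=1
a_1=4:  p_1=4·17+1=69,  q_1=4·1+0=4
a_2=3:  p_2=3·69+17=224,  q_2=3·4+1=13
a_3=1:  p_3=1·224+69=293,  q_3=1·13+4=17
a_4=1:  p_4=1·293+224=517,  q_4=1·17+13=30
a_5=2:  p_5=2·517+293=1327,  q_5=2·30+17=77
a_6=1:  p_6=1·1327+517=1844,  q_6=1·77+30=107
a_7=1:  p_7=1·1844+1327=3171,  q_7=1·107+77=184
a_8=3:  p_8=3·3171+1844=11357,  q_8=3·184+107=659
a_9=4:  p_9=4·11357+3171=48599,  q_9=4·659+184=2820
(x₁, y₁) = (48599, 2820);  48599² − 297·2820² = 1 ✓
(48599+2820√297)^2 = 4723725601 + 274098360√297

48599 2820
4723725601 274098360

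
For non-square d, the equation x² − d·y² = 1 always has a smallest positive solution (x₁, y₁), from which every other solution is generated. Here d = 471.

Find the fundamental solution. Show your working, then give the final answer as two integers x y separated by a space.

[21; 1,2,2,1,3,…,2,1,42] for √471; ℓ=14 ⇒ convergent index 13
step 0: (21, 1)  from 21·(1,0) + (0,1)
…
step 2: (65, 3)  from 2·(22,1) + (21,1)
…
step 4: (217, 10)  from 1·(152,7) + (65,3)
…
step 6: (3429, 158)  from 4·(803,37) + (217,10)
step 7: (48809, 2249)  from 14·(3429,158) + (803,37)
…
step 11: (2331742, 107441)  from 2·(843469,38865) + (644804,29711)
step 12: (5506953, 253747)  from 2·(2331742,107441) + (843469,38865)
step 13: (7838695, 361188)  from 1·(5506953,253747) + (2331742,107441)
→ (7838695, 361188).  Check: 7838695²=61445139303025, 471·361188²=61445139303024, difference 1.

7838695 361188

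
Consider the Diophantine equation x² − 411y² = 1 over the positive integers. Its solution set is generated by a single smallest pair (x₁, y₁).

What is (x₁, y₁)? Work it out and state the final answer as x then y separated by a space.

√411 = [20; 3,1,1,1,19,1,1,1,3,40, …], period ℓ=10 (even) → k=9
a_0=20:  p_0=20·1+0=20,  q_0=20·0+1=1
…
a_4=1:  p_4=1·142+81=223,  q_4=1·7+4=11
a_5=19:  p_5=19·223+142=4379,  q_5=19·11+7=216
a_6=1:  p_6=1·4379+223=4602,  q_6=1·216+11=227
…
a_8=1:  p_8=1·8981+4602=13583,  q_8=1·443+227=670
a_9=3:  p_9=3·13583+8981=49730,  q_9=3·670+443=2453
(x₁, y₁) = (49730, 2453);  49730² − 411·2453² = 1 ✓

49730 2453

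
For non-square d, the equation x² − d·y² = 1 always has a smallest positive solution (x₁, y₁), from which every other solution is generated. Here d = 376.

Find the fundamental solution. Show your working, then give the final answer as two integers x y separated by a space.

2143295 110532

d=376: √d = [19; 2,1,1,3,1,…,1,2,38] (ℓ=16, even), read p_15/q_15
step 0: (19, 1)  from 19·(1,0) + (0,1)
step 1: (39, 2)  from 2·(19,1) + (1,0)
step 2: (58, 3)  from 1·(39,2) + (19,1)
step 3: (97, 5)  from 1·(58,3) + (39,2)
step 4: (349, 18)  from 3·(97,5) + (58,3)
step 5: (446, 23)  from 1·(349,18) + (97,5)
step 6: (1241, 64)  from 2·(446,23) + (349,18)
step 7: (2928, 151)  from 2·(1241,64) + (446,23)
step 8: (12953, 668)  from 4·(2928,151) + (1241,64)
step 9: (28834, 1487)  from 2·(12953,668) + (2928,151)
step 10: (70621, 3642)  from 2·(28834,1487) + (12953,668)
…
step 12: (368986, 19029)  from 3·(99455,5129) + (70621,3642)
step 13: (468441, 24158)  from 1·(368986,19029) + (99455,5129)
step 14: (837427, 43187)  from 1·(468441,24158) + (368986,19029)
step 15: (2143295, 110532)  from 2·(837427,43187) + (468441,24158)
→ (2143295, 110532).  Check: 2143295²=4593713457025, 376·110532²=4593713457024, difference 1.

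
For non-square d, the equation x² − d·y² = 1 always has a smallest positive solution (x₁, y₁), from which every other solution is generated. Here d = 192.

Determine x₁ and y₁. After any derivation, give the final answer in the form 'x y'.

97 7

[13; 1,5,1,26] for √192; ℓ=4 ⇒ convergent index 3
k=0  a_k=13  p_k/q_k = 13/1
k=1  a_k=1  p_k/q_k = 14/1
k=2  a_k=5  p_k/q_k = 83/6
k=3  a_k=1  p_k/q_k = 97/7
fundamental: x₁=97, y₁=7  (since 9409 − 192·49 = 1)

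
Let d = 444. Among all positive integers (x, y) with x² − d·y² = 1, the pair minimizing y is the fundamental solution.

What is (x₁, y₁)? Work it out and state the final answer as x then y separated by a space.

[21; 14,42] for √444; ℓ=2 ⇒ convergent index 1
step 0: (21, 1)  from 21·(1,0) + (0,1)
step 1: (295, 14)  from 14·(21,1) + (1,0)
(x₁, y₁) = (295, 14);  295² − 444·14² = 1 ✓

295 14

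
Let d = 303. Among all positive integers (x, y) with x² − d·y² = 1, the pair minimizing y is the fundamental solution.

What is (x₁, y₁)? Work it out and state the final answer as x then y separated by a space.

d=303: √d = [17; 2,2,5,2,2,34] (ℓ=6, even), read p_5/q_5
a_0=17:  p_0=17·1+0=17,  q_0=17·0+1=1
…
a_2=2:  p_2=2·35+17=87,  q_2=2·2+1=5
a_3=5:  p_3=5·87+35=470,  q_3=5·5+2=27
a_4=2:  p_4=2·470+87=1027,  q_4=2·27+5=59
a_5=2:  p_5=2·1027+470=2524,  q_5=2·59+27=145
fundamental: x₁=2524, y₁=145  (since 6370576 − 303·21025 = 1)

2524 145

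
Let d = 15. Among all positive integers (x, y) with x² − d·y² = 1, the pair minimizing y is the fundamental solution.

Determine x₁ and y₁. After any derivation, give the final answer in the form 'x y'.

4 1

[3; 1,6] for √15; ℓ=2 ⇒ convergent index 1
k=0  a_k=3  p_k/q_k = 3/1
k=1  a_k=1  p_k/q_k = 4/1
→ (4, 1).  Check: 4²=16, 15·1²=15, difference 1.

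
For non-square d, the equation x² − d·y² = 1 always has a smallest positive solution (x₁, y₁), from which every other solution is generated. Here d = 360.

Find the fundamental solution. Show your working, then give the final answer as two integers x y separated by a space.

√360 → a₀=18, period (1,36); ℓ=2 even so k=1
a_0=18:  p_0=18·1+0=18,  q_0=18·0+1=1
a_1=1:  p_1=1·18+1=19,  q_1=1·1+0=1
(x₁, y₁) = (19, 1);  19² − 360·1² = 1 ✓

19 1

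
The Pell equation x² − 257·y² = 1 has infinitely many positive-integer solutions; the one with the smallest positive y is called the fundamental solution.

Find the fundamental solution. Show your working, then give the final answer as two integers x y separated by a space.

[16; 32] for √257; ℓ=1 ⇒ convergent index 1
k=0  a_k=16  p_k/q_k = 16/1
k=1  a_k=32  p_k/q_k = 513/32
→ (513, 32).  Check: 513²=263169, 257·32²=263168, difference 1.

513 32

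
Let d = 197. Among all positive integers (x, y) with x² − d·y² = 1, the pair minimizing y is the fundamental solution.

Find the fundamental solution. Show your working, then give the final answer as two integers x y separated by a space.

393 28

[14; 28] for √197; ℓ=1 ⇒ convergent index 1
i=0: a=14 ⇒ p=14, q=1
i=1: a=28 ⇒ p=393, q=28
→ (393, 28).  Check: 393²=154449, 197·28²=154448, difference 1.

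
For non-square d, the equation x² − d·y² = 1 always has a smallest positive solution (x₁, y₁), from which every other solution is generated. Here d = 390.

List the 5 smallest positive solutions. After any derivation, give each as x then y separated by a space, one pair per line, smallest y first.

[19; 1,2,1,38] for √390; ℓ=4 ⇒ convergent index 3
k=0  a_k=19  p_k/q_k = 19/1
k=1  a_k=1  p_k/q_k = 20/1
k=2  a_k=2  p_k/q_k = 59/3
k=3  a_k=1  p_k/q_k = 79/4
→ (79, 4).  Check: 79²=6241, 390·4²=6240, difference 1.
(x_2, y_2) = (79·79 + 390·4·4, 79·4 + 4·79) = (12481, 632)
(x_3, y_3) = (79·12481 + 390·4·632, 79·632 + 4·12481) = (1971919, 99852)
(x_4, y_4) = (79·1971919 + 390·4·99852, 79·99852 + 4·1971919) = (311550721, 15775984)
(x_5, y_5) = (79·311550721 + 390·4·15775984, 79·15775984 + 4·311550721) = (49223041999, 2492505620)

79 4
12481 632
1971919 99852
311550721 15775984
49223041999 2492505620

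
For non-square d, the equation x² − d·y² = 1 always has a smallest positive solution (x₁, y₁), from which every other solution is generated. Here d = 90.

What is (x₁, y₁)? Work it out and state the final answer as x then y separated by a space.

[9; 2,18] for √90; ℓ=2 ⇒ convergent index 1
a_0=9:  p_0=9·1+0=9,  q_0=9·0+1=1
a_1=2:  p_1=2·9+1=19,  q_1=2·1+0=2
fundamental: x₁=19, y₁=2  (since 361 − 90·4 = 1)

19 2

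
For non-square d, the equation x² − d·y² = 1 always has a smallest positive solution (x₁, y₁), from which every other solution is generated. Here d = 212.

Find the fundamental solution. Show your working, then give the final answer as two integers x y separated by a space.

66249 4550

[14; 1,1,3,1,1,…,1,1,28] for √212; ℓ=14 ⇒ convergent index 13
a_0=14:  p_0=14·1+0=14,  q_0=14·0+1=1
a_1=1:  p_1=1·14+1=15,  q_1=1·1+0=1
a_2=1:  p_2=1·15+14=29,  q_2=1·1+1=2
a_3=3:  p_3=3·29+15=102,  q_3=3·2+1=7
a_4=1:  p_4=1·102+29=131,  q_4=1·7+2=9
a_5=1:  p_5=1·131+102=233,  q_5=1·9+7=16
…
a_7=6:  p_7=6·364+233=2417,  q_7=6·25+16=166
…
a_9=1:  p_9=1·2781+2417=5198,  q_9=1·191+166=357
…
a_11=3:  p_11=3·7979+5198=29135,  q_11=3·548+357=2001
a_12=1:  p_12=1·29135+7979=37114,  q_12=1·2001+548=2549
a_13=1:  p_13=1·37114+29135=66249,  q_13=1·2549+2001=4550
→ (66249, 4550).  Check: 66249²=4388930001, 212·4550²=4388930000, difference 1.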